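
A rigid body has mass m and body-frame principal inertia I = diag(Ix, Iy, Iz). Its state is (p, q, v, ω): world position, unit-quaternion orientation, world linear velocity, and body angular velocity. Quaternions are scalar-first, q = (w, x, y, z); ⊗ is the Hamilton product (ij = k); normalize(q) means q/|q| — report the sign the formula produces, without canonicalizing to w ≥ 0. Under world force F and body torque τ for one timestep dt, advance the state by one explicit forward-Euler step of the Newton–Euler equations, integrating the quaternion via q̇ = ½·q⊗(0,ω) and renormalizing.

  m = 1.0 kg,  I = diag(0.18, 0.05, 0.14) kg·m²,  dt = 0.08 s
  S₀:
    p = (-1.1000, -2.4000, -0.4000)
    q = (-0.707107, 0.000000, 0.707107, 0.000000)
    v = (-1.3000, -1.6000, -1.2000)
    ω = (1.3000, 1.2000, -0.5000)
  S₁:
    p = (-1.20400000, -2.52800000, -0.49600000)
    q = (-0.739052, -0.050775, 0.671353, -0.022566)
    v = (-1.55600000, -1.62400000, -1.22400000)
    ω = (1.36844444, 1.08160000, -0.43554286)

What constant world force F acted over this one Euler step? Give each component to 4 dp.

F = (-3.2000, -0.3000, -0.3000)

v₁ − v₀ = (-0.25600000, -0.02400000, -0.02400000)
m·(v₁−v₀)/dt = (-3.2000, -0.3000, -0.3000)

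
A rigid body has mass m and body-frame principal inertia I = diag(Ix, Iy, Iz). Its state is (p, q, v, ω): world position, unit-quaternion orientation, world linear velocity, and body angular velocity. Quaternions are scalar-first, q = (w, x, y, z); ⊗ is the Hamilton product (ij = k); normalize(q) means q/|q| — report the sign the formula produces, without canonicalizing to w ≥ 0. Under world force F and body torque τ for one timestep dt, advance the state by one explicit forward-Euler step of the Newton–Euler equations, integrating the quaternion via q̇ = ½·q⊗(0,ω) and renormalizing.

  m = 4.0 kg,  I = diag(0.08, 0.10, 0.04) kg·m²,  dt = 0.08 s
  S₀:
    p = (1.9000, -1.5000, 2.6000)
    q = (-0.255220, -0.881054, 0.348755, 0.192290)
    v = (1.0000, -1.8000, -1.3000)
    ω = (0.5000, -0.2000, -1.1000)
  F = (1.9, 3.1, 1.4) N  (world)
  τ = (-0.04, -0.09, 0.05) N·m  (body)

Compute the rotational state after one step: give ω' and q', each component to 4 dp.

precession coupling ω×(Iω) = (-0.0132, -0.0220, -0.0020)
(τ − ω×Iω)/I = (-0.3350, -0.6800, 1.3000)
ω + α·dt = (0.4732, -0.2544, -0.9960)
Hamilton product q⊗(0,ω) = (0.7217970, -0.4727825, -0.8219704, 0.2825753)
updated quaternion q' = (-0.2261, -0.8989, 0.3155, 0.2033)

ω' = (0.4732, -0.2544, -0.9960)
q' = (-0.2261, -0.8989, 0.3155, 0.2033)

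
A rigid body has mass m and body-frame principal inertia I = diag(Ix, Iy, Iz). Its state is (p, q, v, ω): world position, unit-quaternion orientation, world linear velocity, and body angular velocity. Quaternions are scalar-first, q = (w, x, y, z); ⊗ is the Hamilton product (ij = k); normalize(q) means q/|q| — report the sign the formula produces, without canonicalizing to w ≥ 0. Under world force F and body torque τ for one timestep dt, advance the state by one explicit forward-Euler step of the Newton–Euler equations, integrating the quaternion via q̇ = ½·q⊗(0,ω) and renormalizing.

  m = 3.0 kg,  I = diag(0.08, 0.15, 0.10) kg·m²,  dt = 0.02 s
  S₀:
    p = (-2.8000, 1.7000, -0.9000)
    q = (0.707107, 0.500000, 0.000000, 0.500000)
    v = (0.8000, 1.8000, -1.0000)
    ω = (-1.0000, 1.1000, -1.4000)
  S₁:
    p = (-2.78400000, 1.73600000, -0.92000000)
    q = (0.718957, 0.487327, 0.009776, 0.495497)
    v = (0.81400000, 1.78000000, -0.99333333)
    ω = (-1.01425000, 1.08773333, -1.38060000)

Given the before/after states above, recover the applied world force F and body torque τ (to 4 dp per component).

Δv = v₁−v₀ = (0.01400000, -0.02000000, 0.00666667)
m·(v₁−v₀)/dt = (2.1000, -3.0000, 1.0000)
rate change Δω = (-0.01425000, -0.01226667, 0.01940000)
ω₀×(Iω₀) = (0.0770, -0.0280, -0.0770)
I·α + gyro = (0.0200, -0.1200, 0.0200)

F = (2.1000, -3.0000, 1.0000)
τ = (0.0200, -0.1200, 0.0200)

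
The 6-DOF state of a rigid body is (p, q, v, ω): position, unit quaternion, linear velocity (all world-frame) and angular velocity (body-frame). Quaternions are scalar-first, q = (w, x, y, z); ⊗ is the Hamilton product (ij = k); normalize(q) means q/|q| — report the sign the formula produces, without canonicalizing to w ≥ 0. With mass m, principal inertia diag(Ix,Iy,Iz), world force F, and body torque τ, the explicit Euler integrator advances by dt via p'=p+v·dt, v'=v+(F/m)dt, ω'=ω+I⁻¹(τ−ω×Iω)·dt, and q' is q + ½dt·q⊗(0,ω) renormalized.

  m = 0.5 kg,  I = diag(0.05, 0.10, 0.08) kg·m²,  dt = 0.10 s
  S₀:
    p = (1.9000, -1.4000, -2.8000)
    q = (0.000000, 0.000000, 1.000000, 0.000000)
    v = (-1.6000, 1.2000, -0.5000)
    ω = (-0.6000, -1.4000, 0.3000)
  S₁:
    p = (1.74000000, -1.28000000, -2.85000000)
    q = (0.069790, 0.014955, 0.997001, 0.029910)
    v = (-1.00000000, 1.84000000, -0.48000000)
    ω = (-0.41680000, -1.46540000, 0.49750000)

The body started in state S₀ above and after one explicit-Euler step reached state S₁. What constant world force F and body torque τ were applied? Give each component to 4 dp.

v₁ − v₀ = (0.60000000, 0.64000000, 0.02000000)
applied force F = (3.0000, 3.2000, 0.1000)
rate change Δω = (0.18320000, -0.06540000, 0.19750000)
ω₀×(Iω₀) = (0.0084, 0.0054, 0.0420)
τ = I·(Δω/dt) + ω₀×(Iω₀) = (0.1000, -0.0600, 0.2000)

F = (3.0000, 3.2000, 0.1000)
τ = (0.1000, -0.0600, 0.2000)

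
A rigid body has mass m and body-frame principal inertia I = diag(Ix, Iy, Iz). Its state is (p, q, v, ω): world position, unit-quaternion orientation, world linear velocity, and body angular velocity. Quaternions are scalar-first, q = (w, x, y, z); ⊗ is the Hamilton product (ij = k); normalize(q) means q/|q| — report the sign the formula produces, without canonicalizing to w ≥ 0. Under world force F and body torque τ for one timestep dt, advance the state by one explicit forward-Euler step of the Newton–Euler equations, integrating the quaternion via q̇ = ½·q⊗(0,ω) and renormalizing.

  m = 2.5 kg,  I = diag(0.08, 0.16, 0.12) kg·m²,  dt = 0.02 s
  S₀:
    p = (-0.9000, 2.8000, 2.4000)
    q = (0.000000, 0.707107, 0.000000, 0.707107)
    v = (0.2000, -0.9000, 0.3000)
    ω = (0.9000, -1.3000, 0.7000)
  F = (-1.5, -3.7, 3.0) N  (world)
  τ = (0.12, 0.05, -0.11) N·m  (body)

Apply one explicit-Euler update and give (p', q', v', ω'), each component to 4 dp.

linear accel F/m = (-0.6000, -1.4800, 1.2000)
p' = p + v·dt = (-0.8960, 2.7820, 2.4060)
v' = v + a·dt = (0.1880, -0.9296, 0.3240)
gyro term ω×Iω = (0.0364, -0.0252, -0.0936)
(τ − ω×Iω)/I = (1.0450, 0.4700, -0.1367)
new body rate ω' = (0.9209, -1.2906, 0.6973)
Hamilton product q⊗(0,ω) = (-1.1313712, 0.9192391, 0.1414214, -0.9192391)
q + ½dt·q⊗(0,ω), renormalized = (-0.0113, 0.7162, 0.0014, 0.6978)

p' = (-0.8960, 2.7820, 2.4060)
q' = (-0.0113, 0.7162, 0.0014, 0.6978)
v' = (0.1880, -0.9296, 0.3240)
ω' = (0.9209, -1.2906, 0.6973)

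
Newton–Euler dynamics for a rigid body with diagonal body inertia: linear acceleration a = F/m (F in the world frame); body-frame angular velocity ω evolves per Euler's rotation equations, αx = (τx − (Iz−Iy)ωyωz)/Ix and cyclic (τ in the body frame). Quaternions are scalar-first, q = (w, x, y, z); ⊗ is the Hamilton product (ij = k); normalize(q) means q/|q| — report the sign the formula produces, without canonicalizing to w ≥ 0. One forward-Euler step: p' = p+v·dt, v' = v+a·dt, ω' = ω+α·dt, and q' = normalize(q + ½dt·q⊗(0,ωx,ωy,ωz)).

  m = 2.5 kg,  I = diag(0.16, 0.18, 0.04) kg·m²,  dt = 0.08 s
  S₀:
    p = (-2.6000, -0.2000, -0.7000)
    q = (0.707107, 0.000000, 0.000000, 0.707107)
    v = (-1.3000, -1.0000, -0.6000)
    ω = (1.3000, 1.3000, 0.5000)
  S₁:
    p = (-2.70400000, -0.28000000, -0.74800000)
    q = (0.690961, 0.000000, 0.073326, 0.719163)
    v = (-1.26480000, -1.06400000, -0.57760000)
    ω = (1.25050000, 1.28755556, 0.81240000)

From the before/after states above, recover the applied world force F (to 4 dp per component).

Δv = v₁−v₀ = (0.03520000, -0.06400000, 0.02240000)
F = m·Δv/dt = (1.1000, -2.0000, 0.7000)

F = (1.1000, -2.0000, 0.7000)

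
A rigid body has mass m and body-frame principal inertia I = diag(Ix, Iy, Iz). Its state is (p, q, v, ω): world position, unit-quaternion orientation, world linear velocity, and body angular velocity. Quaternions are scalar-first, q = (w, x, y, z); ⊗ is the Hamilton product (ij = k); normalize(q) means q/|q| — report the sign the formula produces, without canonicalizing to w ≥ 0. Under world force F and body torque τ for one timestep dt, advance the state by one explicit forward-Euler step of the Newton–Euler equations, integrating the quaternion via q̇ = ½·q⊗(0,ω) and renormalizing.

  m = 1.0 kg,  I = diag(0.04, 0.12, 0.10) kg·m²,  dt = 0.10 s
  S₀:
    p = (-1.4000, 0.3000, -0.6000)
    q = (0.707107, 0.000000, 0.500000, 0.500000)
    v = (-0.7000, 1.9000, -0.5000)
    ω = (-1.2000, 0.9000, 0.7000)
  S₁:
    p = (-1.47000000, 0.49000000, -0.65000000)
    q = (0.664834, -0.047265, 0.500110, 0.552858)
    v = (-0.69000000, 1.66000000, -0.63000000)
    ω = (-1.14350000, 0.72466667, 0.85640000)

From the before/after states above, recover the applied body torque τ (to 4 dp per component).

ω₁ − ω₀ = (0.05650000, -0.17533333, 0.15640000)
precession coupling = (-0.0126, 0.0504, -0.0864)
I·α + gyro = (0.0100, -0.1600, 0.0700)

τ = (0.0100, -0.1600, 0.0700)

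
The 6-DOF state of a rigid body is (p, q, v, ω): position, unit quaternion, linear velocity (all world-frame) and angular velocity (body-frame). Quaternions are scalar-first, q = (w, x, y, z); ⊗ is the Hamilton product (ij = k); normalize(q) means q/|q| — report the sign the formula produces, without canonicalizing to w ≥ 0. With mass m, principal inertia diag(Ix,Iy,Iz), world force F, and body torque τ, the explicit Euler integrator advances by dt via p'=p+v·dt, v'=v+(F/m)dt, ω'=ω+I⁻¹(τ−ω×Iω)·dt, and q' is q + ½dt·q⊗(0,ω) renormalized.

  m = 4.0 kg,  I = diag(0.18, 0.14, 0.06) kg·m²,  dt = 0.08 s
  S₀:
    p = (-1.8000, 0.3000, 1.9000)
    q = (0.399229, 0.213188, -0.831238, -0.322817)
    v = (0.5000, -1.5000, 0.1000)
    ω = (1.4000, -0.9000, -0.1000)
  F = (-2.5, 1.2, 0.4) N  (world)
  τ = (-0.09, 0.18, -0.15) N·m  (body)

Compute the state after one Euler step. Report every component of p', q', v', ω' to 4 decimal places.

p' = (-1.7600, 0.1800, 1.9080)
q' = (0.3553, 0.2267, -0.8609, -0.2849)
v' = (0.4500, -1.4760, 0.1080)
ω' = (1.3632, -0.7875, -0.3672)

α = I⁻¹(τ − ω×Iω) = (-0.4600, 1.4057, -3.3400)
new body rate ω' = (1.3632, -0.7875, -0.3672)
2q̇ = q⊗(0,ω) = (-1.0788591, 0.3515091, -0.7899311, 0.9319411)
q' = normalize(q + ½dt·q⊗(0,ω)) = (0.3553, 0.2267, -0.8609, -0.2849)
a = F/m = (-0.6250, 0.3000, 0.1000)
new position p' = (-1.7600, 0.1800, 1.9080)
v' = v + a·dt = (0.4500, -1.4760, 0.1080)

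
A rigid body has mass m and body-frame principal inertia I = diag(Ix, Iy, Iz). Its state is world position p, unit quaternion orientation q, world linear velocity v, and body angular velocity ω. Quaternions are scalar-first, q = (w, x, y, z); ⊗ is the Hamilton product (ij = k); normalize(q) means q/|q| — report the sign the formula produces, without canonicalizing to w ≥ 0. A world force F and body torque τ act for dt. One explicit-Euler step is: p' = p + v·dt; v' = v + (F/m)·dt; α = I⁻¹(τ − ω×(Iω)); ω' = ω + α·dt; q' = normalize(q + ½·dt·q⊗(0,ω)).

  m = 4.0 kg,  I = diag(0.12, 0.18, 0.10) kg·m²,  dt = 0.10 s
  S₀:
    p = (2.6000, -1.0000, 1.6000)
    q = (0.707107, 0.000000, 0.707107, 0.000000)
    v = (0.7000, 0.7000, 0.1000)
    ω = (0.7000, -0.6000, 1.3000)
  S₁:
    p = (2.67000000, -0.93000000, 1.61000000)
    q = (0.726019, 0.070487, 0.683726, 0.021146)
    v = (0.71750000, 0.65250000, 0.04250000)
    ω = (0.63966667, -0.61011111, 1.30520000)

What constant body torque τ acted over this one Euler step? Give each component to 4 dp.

τ = (-0.0100, 0.0000, -0.0200)

Δω = ω₁−ω₀ = (-0.06033333, -0.01011111, 0.00520000)
precession coupling = (0.0624, 0.0182, -0.0252)
I·α + gyro = (-0.0100, 0.0000, -0.0200)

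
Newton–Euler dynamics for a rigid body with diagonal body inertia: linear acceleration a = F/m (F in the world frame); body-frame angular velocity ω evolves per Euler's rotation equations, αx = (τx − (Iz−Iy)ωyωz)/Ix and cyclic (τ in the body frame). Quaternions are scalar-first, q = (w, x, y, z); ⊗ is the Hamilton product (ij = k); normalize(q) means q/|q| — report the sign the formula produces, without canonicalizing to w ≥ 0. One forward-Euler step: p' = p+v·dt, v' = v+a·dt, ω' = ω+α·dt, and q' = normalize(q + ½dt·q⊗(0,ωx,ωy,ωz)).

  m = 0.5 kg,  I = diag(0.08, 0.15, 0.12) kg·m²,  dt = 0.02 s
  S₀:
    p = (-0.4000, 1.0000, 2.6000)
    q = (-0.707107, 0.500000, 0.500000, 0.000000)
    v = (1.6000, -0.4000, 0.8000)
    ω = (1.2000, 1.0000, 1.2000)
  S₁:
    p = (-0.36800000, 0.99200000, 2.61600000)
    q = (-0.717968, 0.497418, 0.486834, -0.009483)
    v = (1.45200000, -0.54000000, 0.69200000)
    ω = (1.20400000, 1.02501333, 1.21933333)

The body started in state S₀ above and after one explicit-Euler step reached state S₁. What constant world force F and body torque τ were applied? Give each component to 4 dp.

F = (-3.7000, -3.5000, -2.7000)
τ = (-0.0200, 0.1300, 0.2000)

Δω = ω₁−ω₀ = (0.00400000, 0.02501333, 0.01933333)
gyro term ω₀×Iω₀ = (-0.0360, -0.0576, 0.0840)
τ = I·(Δω/dt) + ω₀×(Iω₀) = (-0.0200, 0.1300, 0.2000)
v₁ − v₀ = (-0.14800000, -0.14000000, -0.10800000)
applied force F = (-3.7000, -3.5000, -2.7000)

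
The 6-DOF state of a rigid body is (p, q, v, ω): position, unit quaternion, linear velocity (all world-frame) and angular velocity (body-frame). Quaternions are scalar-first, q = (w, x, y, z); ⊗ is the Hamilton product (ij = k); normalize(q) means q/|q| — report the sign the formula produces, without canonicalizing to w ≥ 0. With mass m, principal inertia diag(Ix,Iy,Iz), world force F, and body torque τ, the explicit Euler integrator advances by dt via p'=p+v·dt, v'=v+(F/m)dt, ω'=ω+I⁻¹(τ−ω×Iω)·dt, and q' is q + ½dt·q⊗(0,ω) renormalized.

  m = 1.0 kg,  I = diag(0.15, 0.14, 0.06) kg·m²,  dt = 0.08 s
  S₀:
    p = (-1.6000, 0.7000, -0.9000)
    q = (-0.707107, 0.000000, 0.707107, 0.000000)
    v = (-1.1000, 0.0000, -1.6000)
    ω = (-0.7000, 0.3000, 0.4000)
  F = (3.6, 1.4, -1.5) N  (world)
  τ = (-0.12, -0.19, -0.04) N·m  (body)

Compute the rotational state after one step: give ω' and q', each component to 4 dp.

ω' = (-0.7589, 0.2058, 0.3439)
q' = (-0.7152, 0.0311, 0.6982, 0.0085)

α = I⁻¹(τ − ω×Iω) = (-0.7360, -1.1771, -0.7017)
ω + α·dt = (-0.7589, 0.2058, 0.3439)
Hamilton product q⊗(0,ω) = (-0.2121321, 0.7778177, -0.2121321, 0.2121321)
updated quaternion q' = (-0.7152, 0.0311, 0.6982, 0.0085)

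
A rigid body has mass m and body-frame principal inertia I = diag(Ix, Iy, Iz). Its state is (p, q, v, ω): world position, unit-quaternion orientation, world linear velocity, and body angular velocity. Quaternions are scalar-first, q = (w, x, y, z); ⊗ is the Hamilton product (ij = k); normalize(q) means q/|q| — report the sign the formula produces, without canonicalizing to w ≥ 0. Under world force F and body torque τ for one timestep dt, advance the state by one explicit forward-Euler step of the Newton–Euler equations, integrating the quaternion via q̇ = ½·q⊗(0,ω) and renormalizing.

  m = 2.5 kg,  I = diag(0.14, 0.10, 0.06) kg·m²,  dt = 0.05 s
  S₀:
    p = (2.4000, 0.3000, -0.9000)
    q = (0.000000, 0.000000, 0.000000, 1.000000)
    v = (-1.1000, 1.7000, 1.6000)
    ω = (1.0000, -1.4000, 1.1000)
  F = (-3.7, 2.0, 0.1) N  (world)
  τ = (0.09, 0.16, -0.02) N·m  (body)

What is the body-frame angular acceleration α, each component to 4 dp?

α = (0.2029, 0.7200, -1.2667)

precession coupling ω×(Iω) = (0.0616, 0.0880, 0.0560)
α = I⁻¹(τ − ω×Iω) = (0.2029, 0.7200, -1.2667)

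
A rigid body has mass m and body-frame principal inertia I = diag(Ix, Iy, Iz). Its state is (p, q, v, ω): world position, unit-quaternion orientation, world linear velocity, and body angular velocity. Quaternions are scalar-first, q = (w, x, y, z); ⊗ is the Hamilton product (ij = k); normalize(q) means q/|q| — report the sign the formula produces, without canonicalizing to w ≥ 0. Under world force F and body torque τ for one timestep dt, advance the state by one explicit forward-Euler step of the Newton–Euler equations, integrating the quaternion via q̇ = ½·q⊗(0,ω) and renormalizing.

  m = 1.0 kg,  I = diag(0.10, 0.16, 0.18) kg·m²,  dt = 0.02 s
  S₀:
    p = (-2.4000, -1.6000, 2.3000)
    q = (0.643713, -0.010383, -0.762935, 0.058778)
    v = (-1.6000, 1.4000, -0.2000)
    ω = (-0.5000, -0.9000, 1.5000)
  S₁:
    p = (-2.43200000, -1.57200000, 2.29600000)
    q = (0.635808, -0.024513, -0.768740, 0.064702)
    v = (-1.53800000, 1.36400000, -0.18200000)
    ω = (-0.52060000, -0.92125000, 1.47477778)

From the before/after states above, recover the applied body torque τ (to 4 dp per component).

τ = (-0.1300, -0.1100, -0.2000)

ω₁ − ω₀ = (-0.02060000, -0.02125000, -0.02522222)
ω₀×(Iω₀) = (-0.0270, 0.0600, 0.0270)
τ = I·(Δω/dt) + ω₀×(Iω₀) = (-0.1300, -0.1100, -0.2000)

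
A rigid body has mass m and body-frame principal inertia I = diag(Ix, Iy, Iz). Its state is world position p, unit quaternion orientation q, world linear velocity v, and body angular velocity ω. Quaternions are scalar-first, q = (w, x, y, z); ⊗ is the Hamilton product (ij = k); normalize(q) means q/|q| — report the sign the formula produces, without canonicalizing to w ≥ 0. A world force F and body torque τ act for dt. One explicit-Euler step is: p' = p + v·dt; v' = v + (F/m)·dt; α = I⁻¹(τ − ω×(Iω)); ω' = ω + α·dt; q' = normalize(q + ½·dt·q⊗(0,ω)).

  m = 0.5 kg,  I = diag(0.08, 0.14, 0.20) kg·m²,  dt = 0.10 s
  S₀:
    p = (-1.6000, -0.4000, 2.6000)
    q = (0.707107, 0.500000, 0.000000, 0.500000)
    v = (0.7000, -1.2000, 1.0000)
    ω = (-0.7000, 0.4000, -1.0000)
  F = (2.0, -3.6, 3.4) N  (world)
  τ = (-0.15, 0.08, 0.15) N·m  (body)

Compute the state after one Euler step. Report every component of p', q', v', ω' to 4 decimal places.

precession coupling ω×(Iω) = (-0.0240, -0.0840, -0.0168)
angular accel α = (-1.5750, 1.1714, 0.8340)
ω' = ω + α·dt = (-0.8575, 0.5171, -0.9166)
2q̇ = q⊗(0,ω) = (0.8500000, -0.6949749, 0.4328428, -0.5071070)
q + ½dt·q⊗(0,ω), renormalized = (0.7481, 0.4643, 0.0216, 0.4737)
linear accel F/m = (4.0000, -7.2000, 6.8000)
new position p' = (-1.5300, -0.5200, 2.7000)
v + (F/m)dt = (1.1000, -1.9200, 1.6800)

p' = (-1.5300, -0.5200, 2.7000)
q' = (0.7481, 0.4643, 0.0216, 0.4737)
v' = (1.1000, -1.9200, 1.6800)
ω' = (-0.8575, 0.5171, -0.9166)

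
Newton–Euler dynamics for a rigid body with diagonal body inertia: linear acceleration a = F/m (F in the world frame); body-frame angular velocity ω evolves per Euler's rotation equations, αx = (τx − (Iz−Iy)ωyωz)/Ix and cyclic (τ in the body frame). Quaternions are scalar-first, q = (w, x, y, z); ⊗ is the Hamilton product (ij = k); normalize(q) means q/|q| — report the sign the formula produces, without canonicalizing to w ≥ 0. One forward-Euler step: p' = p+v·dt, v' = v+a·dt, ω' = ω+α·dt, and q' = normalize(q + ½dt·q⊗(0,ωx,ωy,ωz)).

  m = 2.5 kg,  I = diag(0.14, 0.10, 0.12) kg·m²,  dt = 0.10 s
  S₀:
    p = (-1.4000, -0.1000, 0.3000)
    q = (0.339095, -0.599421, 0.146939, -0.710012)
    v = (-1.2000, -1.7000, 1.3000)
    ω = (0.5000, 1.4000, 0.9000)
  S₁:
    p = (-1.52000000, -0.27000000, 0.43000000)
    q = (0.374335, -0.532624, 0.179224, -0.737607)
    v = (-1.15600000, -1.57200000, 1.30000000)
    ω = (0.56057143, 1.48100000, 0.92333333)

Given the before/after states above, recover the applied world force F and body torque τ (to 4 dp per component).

F = (1.1000, 3.2000, 0.0000)
τ = (0.1100, 0.0900, 0.0000)

Δv = v₁−v₀ = (0.04400000, 0.12800000, 0.00000000)
F = m·Δv/dt = (1.1000, 3.2000, 0.0000)
Δω = ω₁−ω₀ = (0.06057143, 0.08100000, 0.02333333)
gyro term ω₀×Iω₀ = (0.0252, 0.0090, -0.0280)
τ = I·(Δω/dt) + ω₀×(Iω₀) = (0.1100, 0.0900, 0.0000)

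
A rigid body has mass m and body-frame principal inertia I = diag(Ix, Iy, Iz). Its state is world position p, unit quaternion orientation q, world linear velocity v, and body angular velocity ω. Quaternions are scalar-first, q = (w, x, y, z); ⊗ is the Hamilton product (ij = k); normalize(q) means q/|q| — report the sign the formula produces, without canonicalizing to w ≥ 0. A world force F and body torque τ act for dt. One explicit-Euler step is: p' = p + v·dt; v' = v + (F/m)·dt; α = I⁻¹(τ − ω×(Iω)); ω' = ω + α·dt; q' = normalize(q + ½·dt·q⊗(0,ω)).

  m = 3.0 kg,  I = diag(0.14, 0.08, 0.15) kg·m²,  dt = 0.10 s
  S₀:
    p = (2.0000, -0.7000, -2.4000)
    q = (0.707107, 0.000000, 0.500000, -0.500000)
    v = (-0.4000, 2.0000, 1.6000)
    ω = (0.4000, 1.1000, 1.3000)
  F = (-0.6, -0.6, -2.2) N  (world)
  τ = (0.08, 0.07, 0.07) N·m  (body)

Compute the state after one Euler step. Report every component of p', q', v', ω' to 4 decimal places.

p' = (1.9600, -0.5000, -2.2400)
q' = (0.7094, 0.0739, 0.5269, -0.4623)
v' = (-0.4200, 1.9800, 1.5267)
ω' = (0.3856, 1.1940, 1.3643)

linear accel F/m = (-0.2000, -0.2000, -0.7333)
p' = p + v·dt = (1.9600, -0.5000, -2.2400)
v + (F/m)dt = (-0.4200, 1.9800, 1.5267)
α = I⁻¹(τ − ω×Iω) = (-0.1436, 0.9400, 0.6427)
ω + α·dt = (0.3856, 1.1940, 1.3643)
2q̇ = q⊗(0,ω) = (0.1000000, 1.4828428, 0.5778177, 0.7192391)
updated quaternion q' = (0.7094, 0.0739, 0.5269, -0.4623)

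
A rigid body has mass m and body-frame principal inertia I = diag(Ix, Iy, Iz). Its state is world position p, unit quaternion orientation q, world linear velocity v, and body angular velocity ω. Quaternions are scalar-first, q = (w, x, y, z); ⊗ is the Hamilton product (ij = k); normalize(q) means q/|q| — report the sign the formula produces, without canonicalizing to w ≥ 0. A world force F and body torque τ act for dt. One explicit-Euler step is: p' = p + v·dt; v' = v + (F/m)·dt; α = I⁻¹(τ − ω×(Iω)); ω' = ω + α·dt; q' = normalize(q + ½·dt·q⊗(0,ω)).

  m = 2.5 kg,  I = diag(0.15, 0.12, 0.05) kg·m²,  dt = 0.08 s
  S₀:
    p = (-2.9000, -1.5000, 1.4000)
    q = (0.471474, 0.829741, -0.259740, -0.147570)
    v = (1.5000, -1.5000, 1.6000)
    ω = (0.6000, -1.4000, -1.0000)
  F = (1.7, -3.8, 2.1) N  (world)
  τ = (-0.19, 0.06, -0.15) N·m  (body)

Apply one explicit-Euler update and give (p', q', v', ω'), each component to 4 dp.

linear accel F/m = (0.6800, -1.5200, 0.8400)
p + v·dt = (-2.7800, -1.6200, 1.5280)
v' = v + a·dt = (1.5544, -1.6216, 1.6672)
precession coupling ω×(Iω) = (-0.0980, -0.0600, 0.0252)
α = I⁻¹(τ − ω×Iω) = (-0.6133, 1.0000, -3.5040)
new body rate ω' = (0.5509, -1.3200, -1.2803)
Hamilton product q⊗(0,ω) = (-1.0090506, 0.3360264, 0.0811354, -1.4772674)
q' = normalize(q + ½dt·q⊗(0,ω)) = (0.4300, 0.8410, -0.2558, -0.2061)

p' = (-2.7800, -1.6200, 1.5280)
q' = (0.4300, 0.8410, -0.2558, -0.2061)
v' = (1.5544, -1.6216, 1.6672)
ω' = (0.5509, -1.3200, -1.2803)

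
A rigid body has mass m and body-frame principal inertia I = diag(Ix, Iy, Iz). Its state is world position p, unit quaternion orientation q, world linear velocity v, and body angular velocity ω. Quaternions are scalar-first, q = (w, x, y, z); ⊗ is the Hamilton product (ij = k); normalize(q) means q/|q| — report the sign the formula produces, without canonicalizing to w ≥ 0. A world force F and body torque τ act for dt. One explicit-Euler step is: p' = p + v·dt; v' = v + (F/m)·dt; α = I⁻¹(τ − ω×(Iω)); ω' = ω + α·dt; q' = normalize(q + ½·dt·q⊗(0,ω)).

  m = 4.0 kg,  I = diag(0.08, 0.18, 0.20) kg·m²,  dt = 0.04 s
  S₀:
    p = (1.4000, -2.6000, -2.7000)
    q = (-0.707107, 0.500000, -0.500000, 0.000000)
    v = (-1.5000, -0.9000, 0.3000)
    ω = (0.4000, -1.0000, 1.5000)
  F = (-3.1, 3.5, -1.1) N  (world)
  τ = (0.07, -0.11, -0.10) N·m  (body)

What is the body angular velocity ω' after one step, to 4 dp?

(τ − ω×Iω)/I = (1.2500, -0.2111, -0.3000)
ω' = ω + α·dt = (0.4500, -1.0084, 1.4880)

ω' = (0.4500, -1.0084, 1.4880)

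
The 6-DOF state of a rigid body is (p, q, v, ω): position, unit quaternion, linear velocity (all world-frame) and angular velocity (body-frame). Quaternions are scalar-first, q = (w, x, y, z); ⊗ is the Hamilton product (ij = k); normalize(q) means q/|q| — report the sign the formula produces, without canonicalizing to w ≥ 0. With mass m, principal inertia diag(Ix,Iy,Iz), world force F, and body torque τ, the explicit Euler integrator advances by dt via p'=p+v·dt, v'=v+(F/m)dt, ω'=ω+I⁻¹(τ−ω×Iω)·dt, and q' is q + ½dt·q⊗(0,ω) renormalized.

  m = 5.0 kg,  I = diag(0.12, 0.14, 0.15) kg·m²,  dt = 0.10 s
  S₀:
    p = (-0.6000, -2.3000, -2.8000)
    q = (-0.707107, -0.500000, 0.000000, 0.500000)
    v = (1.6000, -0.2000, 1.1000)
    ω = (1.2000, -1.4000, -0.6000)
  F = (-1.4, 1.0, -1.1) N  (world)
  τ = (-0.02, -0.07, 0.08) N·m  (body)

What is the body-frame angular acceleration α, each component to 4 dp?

α = (-0.2367, -0.6543, 0.7573)

ω×(Iω) gyroscopic = (0.0084, 0.0216, -0.0336)
(τ − ω×Iω)/I = (-0.2367, -0.6543, 0.7573)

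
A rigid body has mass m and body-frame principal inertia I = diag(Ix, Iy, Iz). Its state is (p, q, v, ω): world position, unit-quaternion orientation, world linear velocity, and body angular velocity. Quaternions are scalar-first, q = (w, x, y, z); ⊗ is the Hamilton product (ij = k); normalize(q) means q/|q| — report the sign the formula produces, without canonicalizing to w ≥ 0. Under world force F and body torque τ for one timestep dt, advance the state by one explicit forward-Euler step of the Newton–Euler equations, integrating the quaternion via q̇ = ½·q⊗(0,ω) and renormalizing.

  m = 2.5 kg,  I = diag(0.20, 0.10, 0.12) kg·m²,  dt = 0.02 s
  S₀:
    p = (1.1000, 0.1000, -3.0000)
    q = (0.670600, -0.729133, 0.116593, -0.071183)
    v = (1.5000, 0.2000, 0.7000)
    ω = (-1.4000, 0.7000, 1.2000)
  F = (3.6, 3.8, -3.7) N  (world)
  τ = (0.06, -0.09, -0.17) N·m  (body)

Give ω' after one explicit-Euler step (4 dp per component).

α = I⁻¹(τ − ω×Iω) = (0.2160, 0.4440, -2.2333)
ω + α·dt = (-1.3957, 0.7089, 1.1553)

ω' = (-1.3957, 0.7089, 1.1553)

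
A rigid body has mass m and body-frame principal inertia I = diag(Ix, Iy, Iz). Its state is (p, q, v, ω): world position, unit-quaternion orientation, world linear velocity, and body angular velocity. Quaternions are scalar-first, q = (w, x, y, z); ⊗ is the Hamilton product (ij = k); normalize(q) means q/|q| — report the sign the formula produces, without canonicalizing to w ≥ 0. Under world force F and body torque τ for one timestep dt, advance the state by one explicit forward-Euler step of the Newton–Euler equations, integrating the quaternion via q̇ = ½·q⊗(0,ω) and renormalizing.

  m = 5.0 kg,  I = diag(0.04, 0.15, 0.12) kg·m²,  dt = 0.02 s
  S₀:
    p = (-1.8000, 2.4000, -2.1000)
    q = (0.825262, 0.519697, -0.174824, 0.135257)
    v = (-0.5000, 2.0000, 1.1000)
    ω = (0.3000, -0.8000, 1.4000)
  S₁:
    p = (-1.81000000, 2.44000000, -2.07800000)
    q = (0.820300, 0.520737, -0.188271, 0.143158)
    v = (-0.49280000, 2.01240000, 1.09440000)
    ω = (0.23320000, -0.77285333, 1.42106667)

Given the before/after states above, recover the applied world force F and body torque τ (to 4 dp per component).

Δv = v₁−v₀ = (0.00720000, 0.01240000, -0.00560000)
applied force F = (1.8000, 3.1000, -1.4000)
Δω = ω₁−ω₀ = (-0.06680000, 0.02714667, 0.02106667)
ω₀×(Iω₀) = (0.0336, -0.0336, -0.0264)
applied torque τ = (-0.1000, 0.1700, 0.1000)

F = (1.8000, 3.1000, -1.4000)
τ = (-0.1000, 0.1700, 0.1000)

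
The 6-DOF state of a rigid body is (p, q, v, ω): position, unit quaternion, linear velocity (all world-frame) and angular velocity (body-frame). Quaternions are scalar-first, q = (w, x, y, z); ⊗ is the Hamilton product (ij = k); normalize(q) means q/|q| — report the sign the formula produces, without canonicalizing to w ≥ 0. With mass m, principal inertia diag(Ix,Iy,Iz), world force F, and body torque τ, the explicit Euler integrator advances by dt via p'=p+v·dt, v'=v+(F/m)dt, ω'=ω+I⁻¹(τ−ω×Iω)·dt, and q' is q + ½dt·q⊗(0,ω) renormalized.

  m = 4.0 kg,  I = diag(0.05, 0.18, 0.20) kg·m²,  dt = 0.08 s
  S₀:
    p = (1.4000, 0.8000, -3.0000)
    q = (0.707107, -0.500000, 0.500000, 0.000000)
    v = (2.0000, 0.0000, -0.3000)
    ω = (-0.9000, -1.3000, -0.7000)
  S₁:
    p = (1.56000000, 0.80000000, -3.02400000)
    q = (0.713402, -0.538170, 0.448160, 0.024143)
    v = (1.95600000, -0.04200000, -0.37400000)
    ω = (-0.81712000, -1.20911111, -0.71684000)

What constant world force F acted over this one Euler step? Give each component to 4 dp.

F = (-2.2000, -2.1000, -3.7000)

velocity change Δv = (-0.04400000, -0.04200000, -0.07400000)
F = m·Δv/dt = (-2.2000, -2.1000, -3.7000)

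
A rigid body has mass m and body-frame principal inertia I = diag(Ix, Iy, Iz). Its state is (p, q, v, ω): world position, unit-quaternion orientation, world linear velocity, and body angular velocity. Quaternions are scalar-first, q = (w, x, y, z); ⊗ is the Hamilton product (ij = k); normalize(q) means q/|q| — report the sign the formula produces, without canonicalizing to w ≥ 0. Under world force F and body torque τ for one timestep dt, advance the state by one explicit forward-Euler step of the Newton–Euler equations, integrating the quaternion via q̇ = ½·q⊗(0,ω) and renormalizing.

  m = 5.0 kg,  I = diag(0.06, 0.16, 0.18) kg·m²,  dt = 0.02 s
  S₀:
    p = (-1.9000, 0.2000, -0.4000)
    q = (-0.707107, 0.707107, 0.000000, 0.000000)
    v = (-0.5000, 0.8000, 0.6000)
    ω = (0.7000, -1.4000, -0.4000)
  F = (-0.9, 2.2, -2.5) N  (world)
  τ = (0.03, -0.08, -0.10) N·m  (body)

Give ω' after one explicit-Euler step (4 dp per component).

angular accel α = (0.3133, -0.7100, -0.0111)
ω' = ω + α·dt = (0.7063, -1.4142, -0.4002)

ω' = (0.7063, -1.4142, -0.4002)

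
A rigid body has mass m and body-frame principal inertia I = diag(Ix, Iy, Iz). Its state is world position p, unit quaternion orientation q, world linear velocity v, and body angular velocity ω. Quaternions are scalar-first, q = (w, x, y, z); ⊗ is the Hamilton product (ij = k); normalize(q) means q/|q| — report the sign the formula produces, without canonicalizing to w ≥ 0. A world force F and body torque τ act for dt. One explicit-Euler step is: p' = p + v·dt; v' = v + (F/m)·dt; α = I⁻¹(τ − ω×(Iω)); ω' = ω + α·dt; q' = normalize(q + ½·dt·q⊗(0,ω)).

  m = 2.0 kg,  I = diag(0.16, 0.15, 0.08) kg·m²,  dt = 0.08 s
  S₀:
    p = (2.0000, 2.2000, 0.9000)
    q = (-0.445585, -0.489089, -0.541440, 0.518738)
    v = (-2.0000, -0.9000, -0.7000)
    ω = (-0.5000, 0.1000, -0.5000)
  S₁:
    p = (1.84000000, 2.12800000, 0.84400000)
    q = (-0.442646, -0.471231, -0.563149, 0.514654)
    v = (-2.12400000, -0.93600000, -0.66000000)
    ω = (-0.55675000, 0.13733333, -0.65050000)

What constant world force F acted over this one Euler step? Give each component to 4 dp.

F = (-3.1000, -0.9000, 1.0000)

v₁ − v₀ = (-0.12400000, -0.03600000, 0.04000000)
F = m·Δv/dt = (-3.1000, -0.9000, 1.0000)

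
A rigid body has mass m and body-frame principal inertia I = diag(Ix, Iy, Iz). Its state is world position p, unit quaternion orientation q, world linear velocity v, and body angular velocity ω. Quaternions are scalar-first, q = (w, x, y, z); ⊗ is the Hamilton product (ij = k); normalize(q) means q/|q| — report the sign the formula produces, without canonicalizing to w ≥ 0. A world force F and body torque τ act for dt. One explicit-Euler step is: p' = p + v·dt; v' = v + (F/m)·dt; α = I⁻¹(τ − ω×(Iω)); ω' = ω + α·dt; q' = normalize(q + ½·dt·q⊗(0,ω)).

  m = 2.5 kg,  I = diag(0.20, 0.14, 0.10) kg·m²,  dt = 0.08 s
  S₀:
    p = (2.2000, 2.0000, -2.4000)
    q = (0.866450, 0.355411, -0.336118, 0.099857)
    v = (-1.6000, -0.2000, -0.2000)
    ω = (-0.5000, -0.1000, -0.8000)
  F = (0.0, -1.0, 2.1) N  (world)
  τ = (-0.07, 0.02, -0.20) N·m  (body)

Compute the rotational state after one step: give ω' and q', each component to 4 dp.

ω' = (-0.5267, -0.1114, -0.9576)
q' = (0.8748, 0.3490, -0.3300, 0.0639)

(τ − ω×Iω)/I = (-0.3340, -0.1429, -1.9700)
ω + α·dt = (-0.5267, -0.1114, -0.9576)
2q̇ = q⊗(0,ω) = (0.2239793, -0.1543449, 0.1477553, -0.8967601)
q + ½dt·q⊗(0,ω), renormalized = (0.8748, 0.3490, -0.3300, 0.0639)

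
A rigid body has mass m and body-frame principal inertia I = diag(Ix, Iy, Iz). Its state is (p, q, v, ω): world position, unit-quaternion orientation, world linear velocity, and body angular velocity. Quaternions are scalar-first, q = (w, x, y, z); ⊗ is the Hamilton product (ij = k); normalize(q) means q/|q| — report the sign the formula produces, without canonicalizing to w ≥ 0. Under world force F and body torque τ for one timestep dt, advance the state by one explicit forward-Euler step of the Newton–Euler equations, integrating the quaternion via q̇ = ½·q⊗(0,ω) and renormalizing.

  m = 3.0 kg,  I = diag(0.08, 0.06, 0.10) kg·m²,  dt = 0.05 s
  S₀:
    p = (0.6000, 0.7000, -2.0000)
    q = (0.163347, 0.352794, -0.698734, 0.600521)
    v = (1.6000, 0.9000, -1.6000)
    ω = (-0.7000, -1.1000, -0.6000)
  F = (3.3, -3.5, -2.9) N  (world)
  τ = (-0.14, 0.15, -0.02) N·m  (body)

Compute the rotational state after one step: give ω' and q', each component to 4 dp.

ω×(Iω) gyroscopic = (0.0264, -0.0084, -0.0154)
angular accel α = (-2.0800, 2.6400, -0.0460)
new body rate ω' = (-0.8040, -0.9680, -0.6023)
Hamilton product q⊗(0,ω) = (-0.1613390, 0.9654706, -0.3883700, -0.9751954)
updated quaternion q' = (0.1592, 0.3767, -0.7080, 0.5758)

ω' = (-0.8040, -0.9680, -0.6023)
q' = (0.1592, 0.3767, -0.7080, 0.5758)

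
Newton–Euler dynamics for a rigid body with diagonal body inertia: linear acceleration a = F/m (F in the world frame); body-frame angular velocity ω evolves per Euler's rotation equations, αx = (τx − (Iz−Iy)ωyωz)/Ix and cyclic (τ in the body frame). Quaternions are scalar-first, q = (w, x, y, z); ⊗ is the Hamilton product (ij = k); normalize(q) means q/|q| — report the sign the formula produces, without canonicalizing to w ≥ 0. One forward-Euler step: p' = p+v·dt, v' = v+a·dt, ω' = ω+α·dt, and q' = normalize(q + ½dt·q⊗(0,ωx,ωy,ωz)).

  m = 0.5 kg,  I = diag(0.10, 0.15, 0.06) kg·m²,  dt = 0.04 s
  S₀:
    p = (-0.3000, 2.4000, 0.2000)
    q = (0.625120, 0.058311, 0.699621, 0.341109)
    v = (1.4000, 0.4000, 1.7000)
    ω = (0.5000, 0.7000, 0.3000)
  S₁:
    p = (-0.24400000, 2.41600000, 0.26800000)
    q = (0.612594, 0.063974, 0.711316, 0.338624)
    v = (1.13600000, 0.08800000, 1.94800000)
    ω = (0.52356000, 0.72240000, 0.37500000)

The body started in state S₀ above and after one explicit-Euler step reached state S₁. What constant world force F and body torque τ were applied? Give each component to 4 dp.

F = (-3.3000, -3.9000, 3.1000)
τ = (0.0400, 0.0900, 0.1300)

v₁ − v₀ = (-0.26400000, -0.31200000, 0.24800000)
F = m·Δv/dt = (-3.3000, -3.9000, 3.1000)
ω₁ − ω₀ = (0.02356000, 0.02240000, 0.07500000)
precession coupling = (-0.0189, 0.0060, 0.0175)
I·α + gyro = (0.0400, 0.0900, 0.1300)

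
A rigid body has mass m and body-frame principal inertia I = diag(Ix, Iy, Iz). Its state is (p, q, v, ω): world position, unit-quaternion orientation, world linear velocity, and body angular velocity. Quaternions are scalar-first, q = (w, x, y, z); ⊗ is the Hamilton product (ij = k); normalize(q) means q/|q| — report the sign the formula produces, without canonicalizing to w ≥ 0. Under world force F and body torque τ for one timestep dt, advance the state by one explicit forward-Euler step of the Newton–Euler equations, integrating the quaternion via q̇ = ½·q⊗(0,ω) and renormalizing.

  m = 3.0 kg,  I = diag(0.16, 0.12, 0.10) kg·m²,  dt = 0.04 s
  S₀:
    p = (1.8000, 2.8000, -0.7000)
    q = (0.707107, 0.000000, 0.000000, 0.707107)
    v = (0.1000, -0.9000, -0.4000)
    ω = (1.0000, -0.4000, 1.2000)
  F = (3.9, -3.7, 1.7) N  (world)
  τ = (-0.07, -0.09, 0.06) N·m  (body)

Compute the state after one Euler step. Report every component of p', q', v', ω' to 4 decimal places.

p' = (1.8040, 2.7640, -0.7160)
q' = (0.6898, 0.0198, 0.0085, 0.7237)
v' = (0.1520, -0.9493, -0.3773)
ω' = (0.9801, -0.4540, 1.2176)

a = (1.3000, -1.2333, 0.5667)
new position p' = (1.8040, 2.7640, -0.7160)
v + (F/m)dt = (0.1520, -0.9493, -0.3773)
gyro term ω×Iω = (0.0096, 0.0720, 0.0160)
(τ − ω×Iω)/I = (-0.4975, -1.3500, 0.4400)
ω + α·dt = (0.9801, -0.4540, 1.2176)
2q̇ = q⊗(0,ω) = (-0.8485284, 0.9899498, 0.4242642, 0.8485284)
q' = normalize(q + ½dt·q⊗(0,ω)) = (0.6898, 0.0198, 0.0085, 0.7237)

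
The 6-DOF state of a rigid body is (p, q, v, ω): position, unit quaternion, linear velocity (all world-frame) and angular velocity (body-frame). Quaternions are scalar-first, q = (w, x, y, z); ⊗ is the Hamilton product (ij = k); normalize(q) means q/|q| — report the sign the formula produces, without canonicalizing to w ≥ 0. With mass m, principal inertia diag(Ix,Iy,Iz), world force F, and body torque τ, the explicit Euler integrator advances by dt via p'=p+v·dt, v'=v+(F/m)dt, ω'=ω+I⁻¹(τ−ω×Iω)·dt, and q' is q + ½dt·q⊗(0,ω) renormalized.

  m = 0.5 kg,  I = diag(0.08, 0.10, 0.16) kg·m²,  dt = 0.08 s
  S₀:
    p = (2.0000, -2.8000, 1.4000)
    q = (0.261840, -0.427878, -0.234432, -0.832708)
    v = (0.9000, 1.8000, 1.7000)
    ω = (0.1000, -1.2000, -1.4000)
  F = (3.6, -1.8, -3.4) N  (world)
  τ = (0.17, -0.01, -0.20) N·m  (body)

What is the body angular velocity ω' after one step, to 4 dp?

(τ − ω×Iω)/I = (0.8650, -0.2120, -1.2350)
new body rate ω' = (0.1692, -1.2170, -1.4988)

ω' = (0.1692, -1.2170, -1.4988)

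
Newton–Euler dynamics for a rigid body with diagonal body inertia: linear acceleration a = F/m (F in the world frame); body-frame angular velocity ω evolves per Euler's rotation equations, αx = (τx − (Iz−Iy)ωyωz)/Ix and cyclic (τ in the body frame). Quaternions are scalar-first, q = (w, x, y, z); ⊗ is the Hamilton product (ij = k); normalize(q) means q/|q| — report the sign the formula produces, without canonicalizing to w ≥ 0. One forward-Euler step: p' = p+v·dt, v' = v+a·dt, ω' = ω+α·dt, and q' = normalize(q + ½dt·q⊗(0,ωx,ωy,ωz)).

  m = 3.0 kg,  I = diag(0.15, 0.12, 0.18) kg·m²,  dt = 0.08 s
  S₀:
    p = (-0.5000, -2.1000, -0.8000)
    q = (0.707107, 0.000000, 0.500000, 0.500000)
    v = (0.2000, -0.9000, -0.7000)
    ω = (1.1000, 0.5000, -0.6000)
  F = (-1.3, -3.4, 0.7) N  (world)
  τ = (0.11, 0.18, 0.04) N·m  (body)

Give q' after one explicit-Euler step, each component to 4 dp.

Hamilton product q⊗(0,ω) = (0.0500000, 0.2278177, 0.9035535, -0.9742642)
q + ½dt·q⊗(0,ω), renormalized = (0.7081, 0.0091, 0.5354, 0.4604)

q' = (0.7081, 0.0091, 0.5354, 0.4604)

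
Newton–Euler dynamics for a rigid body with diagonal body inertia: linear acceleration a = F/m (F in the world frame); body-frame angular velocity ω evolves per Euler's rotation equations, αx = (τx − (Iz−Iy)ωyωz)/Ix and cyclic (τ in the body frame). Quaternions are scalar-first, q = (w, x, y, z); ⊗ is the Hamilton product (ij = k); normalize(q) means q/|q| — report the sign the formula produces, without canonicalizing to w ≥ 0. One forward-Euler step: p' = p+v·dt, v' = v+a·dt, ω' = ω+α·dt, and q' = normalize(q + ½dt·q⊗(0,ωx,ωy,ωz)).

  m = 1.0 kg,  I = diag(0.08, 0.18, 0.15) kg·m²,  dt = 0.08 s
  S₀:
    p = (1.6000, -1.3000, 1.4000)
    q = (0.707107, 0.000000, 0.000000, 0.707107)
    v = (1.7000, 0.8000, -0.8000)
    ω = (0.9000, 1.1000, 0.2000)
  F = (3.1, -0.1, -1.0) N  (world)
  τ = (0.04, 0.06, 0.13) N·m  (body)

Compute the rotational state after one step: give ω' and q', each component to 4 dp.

angular accel α = (0.5825, 0.4033, 0.2067)
new body rate ω' = (0.9466, 1.1323, 0.2165)
Hamilton product q⊗(0,ω) = (-0.1414214, -0.1414214, 1.4142140, 0.1414214)
updated quaternion q' = (0.7003, -0.0056, 0.0565, 0.7116)

ω' = (0.9466, 1.1323, 0.2165)
q' = (0.7003, -0.0056, 0.0565, 0.7116)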